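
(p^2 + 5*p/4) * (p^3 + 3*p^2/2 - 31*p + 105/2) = p^5 + 11*p^4/4 - 233*p^3/8 + 55*p^2/4 + 525*p/8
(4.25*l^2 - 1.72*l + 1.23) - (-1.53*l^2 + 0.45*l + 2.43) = 5.78*l^2 - 2.17*l - 1.2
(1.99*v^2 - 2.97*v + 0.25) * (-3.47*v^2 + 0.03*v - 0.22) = -6.9053*v^4 + 10.3656*v^3 - 1.3944*v^2 + 0.6609*v - 0.055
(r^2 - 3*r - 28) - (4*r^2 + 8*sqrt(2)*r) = -3*r^2 - 8*sqrt(2)*r - 3*r - 28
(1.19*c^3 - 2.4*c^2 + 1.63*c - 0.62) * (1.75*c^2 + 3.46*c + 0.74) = 2.0825*c^5 - 0.0826000000000002*c^4 - 4.5709*c^3 + 2.7788*c^2 - 0.939*c - 0.4588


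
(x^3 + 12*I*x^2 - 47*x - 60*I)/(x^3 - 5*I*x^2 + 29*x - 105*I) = (x^2 + 7*I*x - 12)/(x^2 - 10*I*x - 21)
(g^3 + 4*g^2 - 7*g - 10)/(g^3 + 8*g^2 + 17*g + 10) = (g - 2)/(g + 2)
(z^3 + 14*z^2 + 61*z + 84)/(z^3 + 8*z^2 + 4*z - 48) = (z^2 + 10*z + 21)/(z^2 + 4*z - 12)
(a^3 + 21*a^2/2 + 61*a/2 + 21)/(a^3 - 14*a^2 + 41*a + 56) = (a^2 + 19*a/2 + 21)/(a^2 - 15*a + 56)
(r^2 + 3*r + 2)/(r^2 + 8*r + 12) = (r + 1)/(r + 6)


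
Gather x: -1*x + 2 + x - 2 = 0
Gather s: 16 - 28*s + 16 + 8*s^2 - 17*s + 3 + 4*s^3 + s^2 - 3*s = 4*s^3 + 9*s^2 - 48*s + 35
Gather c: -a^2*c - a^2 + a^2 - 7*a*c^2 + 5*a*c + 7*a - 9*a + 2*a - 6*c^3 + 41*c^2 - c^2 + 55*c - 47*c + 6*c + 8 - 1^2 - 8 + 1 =-6*c^3 + c^2*(40 - 7*a) + c*(-a^2 + 5*a + 14)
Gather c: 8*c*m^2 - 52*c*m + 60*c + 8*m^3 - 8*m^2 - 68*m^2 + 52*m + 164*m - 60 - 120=c*(8*m^2 - 52*m + 60) + 8*m^3 - 76*m^2 + 216*m - 180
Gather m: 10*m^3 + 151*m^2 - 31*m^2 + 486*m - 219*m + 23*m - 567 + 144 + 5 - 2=10*m^3 + 120*m^2 + 290*m - 420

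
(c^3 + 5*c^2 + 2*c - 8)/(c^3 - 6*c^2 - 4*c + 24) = (c^2 + 3*c - 4)/(c^2 - 8*c + 12)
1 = 1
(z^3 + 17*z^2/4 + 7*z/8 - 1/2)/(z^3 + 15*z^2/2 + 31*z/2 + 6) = (z - 1/4)/(z + 3)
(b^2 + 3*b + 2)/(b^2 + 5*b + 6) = (b + 1)/(b + 3)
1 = 1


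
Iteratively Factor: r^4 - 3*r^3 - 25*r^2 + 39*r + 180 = (r + 3)*(r^3 - 6*r^2 - 7*r + 60) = (r - 5)*(r + 3)*(r^2 - r - 12) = (r - 5)*(r - 4)*(r + 3)*(r + 3)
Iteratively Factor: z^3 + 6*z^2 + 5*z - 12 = (z + 3)*(z^2 + 3*z - 4) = (z - 1)*(z + 3)*(z + 4)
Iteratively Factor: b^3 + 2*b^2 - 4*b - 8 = (b + 2)*(b^2 - 4) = (b + 2)^2*(b - 2)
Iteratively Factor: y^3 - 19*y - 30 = (y + 2)*(y^2 - 2*y - 15) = (y + 2)*(y + 3)*(y - 5)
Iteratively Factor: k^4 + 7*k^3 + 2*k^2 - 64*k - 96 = (k + 2)*(k^3 + 5*k^2 - 8*k - 48) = (k - 3)*(k + 2)*(k^2 + 8*k + 16) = (k - 3)*(k + 2)*(k + 4)*(k + 4)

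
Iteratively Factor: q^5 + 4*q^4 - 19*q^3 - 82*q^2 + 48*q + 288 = (q + 3)*(q^4 + q^3 - 22*q^2 - 16*q + 96) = (q - 4)*(q + 3)*(q^3 + 5*q^2 - 2*q - 24) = (q - 4)*(q - 2)*(q + 3)*(q^2 + 7*q + 12) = (q - 4)*(q - 2)*(q + 3)^2*(q + 4)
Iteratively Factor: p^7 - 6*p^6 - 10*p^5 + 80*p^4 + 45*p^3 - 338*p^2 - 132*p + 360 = (p + 2)*(p^6 - 8*p^5 + 6*p^4 + 68*p^3 - 91*p^2 - 156*p + 180) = (p - 3)*(p + 2)*(p^5 - 5*p^4 - 9*p^3 + 41*p^2 + 32*p - 60) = (p - 3)*(p + 2)^2*(p^4 - 7*p^3 + 5*p^2 + 31*p - 30) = (p - 3)^2*(p + 2)^2*(p^3 - 4*p^2 - 7*p + 10) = (p - 5)*(p - 3)^2*(p + 2)^2*(p^2 + p - 2) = (p - 5)*(p - 3)^2*(p - 1)*(p + 2)^2*(p + 2)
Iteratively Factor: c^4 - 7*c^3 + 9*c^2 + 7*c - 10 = (c + 1)*(c^3 - 8*c^2 + 17*c - 10) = (c - 5)*(c + 1)*(c^2 - 3*c + 2) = (c - 5)*(c - 2)*(c + 1)*(c - 1)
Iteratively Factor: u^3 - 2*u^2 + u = (u - 1)*(u^2 - u) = u*(u - 1)*(u - 1)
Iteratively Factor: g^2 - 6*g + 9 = (g - 3)*(g - 3)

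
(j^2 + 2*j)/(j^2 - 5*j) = (j + 2)/(j - 5)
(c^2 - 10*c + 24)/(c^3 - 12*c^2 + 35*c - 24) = (c^2 - 10*c + 24)/(c^3 - 12*c^2 + 35*c - 24)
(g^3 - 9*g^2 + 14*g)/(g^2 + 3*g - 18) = g*(g^2 - 9*g + 14)/(g^2 + 3*g - 18)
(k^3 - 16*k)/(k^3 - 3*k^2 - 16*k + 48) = k/(k - 3)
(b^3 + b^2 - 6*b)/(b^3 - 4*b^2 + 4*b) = (b + 3)/(b - 2)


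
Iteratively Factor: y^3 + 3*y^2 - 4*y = (y - 1)*(y^2 + 4*y) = y*(y - 1)*(y + 4)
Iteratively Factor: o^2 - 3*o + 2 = (o - 1)*(o - 2)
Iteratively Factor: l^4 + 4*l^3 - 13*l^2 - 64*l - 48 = (l + 1)*(l^3 + 3*l^2 - 16*l - 48) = (l - 4)*(l + 1)*(l^2 + 7*l + 12) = (l - 4)*(l + 1)*(l + 3)*(l + 4)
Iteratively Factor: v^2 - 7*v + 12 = (v - 4)*(v - 3)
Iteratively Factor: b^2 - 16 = (b - 4)*(b + 4)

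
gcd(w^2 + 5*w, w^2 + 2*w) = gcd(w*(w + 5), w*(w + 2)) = w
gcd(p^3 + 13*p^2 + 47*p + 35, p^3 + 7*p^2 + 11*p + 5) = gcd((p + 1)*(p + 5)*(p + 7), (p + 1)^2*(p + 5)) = p^2 + 6*p + 5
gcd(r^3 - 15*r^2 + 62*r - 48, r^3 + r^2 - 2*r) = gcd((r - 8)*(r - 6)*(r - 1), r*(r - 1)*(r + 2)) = r - 1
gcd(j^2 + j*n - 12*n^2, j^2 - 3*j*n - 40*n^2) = 1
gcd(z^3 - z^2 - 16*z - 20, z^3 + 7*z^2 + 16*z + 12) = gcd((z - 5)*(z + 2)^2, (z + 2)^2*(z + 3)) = z^2 + 4*z + 4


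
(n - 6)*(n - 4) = n^2 - 10*n + 24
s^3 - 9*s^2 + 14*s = s*(s - 7)*(s - 2)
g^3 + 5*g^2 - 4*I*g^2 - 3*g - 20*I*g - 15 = (g + 5)*(g - 3*I)*(g - I)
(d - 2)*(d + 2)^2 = d^3 + 2*d^2 - 4*d - 8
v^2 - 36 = (v - 6)*(v + 6)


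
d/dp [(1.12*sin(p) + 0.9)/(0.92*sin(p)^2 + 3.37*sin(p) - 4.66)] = (-1.656*sin(p) + 0.5152*cos(2*p) - 8.7674)*cos(p)/(0.92*sin(p)^2 + 3.37*sin(p) - 4.66)^2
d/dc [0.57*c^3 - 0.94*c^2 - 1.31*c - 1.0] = 1.71*c^2 - 1.88*c - 1.31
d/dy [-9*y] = -9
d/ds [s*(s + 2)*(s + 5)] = 3*s^2 + 14*s + 10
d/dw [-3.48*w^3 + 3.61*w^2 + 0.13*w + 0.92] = -10.44*w^2 + 7.22*w + 0.13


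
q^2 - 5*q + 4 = (q - 4)*(q - 1)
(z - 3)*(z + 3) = z^2 - 9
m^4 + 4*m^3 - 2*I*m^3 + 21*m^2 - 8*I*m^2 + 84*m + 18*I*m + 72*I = (m + 4)*(m - 6*I)*(m + I)*(m + 3*I)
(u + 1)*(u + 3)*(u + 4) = u^3 + 8*u^2 + 19*u + 12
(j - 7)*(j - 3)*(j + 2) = j^3 - 8*j^2 + j + 42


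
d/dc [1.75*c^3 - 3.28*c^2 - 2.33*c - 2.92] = 5.25*c^2 - 6.56*c - 2.33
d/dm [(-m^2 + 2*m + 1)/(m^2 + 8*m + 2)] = 2*(-5*m^2 - 3*m - 2)/(m^4 + 16*m^3 + 68*m^2 + 32*m + 4)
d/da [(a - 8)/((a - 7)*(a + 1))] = (-a^2 + 16*a - 55)/(a^4 - 12*a^3 + 22*a^2 + 84*a + 49)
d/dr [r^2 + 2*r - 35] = 2*r + 2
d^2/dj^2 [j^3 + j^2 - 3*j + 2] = 6*j + 2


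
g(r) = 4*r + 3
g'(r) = 4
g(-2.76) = -8.04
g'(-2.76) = 4.00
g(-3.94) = -12.76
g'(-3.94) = 4.00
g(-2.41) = -6.64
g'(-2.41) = 4.00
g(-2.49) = -6.96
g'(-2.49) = 4.00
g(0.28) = 4.12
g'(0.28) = 4.00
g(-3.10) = -9.40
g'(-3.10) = 4.00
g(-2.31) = -6.24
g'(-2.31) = 4.00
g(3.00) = 15.00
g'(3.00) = 4.00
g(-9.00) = -33.00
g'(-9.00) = 4.00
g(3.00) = 15.00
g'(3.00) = 4.00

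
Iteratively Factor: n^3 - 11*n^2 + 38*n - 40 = (n - 2)*(n^2 - 9*n + 20) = (n - 4)*(n - 2)*(n - 5)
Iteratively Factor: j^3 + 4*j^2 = (j + 4)*(j^2) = j*(j + 4)*(j)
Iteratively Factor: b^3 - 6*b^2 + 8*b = (b - 4)*(b^2 - 2*b) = b*(b - 4)*(b - 2)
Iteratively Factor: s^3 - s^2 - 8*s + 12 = (s + 3)*(s^2 - 4*s + 4) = (s - 2)*(s + 3)*(s - 2)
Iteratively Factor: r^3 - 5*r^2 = (r)*(r^2 - 5*r) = r*(r - 5)*(r)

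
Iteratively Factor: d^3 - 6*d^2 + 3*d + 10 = (d + 1)*(d^2 - 7*d + 10) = (d - 5)*(d + 1)*(d - 2)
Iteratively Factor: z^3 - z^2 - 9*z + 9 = (z - 3)*(z^2 + 2*z - 3) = (z - 3)*(z + 3)*(z - 1)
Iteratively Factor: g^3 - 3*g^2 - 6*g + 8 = (g - 1)*(g^2 - 2*g - 8) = (g - 1)*(g + 2)*(g - 4)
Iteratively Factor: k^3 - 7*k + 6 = (k - 2)*(k^2 + 2*k - 3) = (k - 2)*(k - 1)*(k + 3)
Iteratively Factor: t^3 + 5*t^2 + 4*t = (t)*(t^2 + 5*t + 4) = t*(t + 4)*(t + 1)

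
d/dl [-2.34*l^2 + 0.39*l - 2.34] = 0.39 - 4.68*l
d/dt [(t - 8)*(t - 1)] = 2*t - 9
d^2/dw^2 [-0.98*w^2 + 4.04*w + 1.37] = -1.96000000000000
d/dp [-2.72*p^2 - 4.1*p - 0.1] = -5.44*p - 4.1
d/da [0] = 0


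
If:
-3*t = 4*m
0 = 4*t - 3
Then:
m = -9/16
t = 3/4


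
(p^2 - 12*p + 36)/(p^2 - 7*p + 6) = (p - 6)/(p - 1)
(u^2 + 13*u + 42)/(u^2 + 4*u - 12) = (u + 7)/(u - 2)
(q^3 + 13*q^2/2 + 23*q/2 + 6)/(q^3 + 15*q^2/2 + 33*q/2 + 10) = (2*q + 3)/(2*q + 5)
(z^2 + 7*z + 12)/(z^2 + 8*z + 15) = (z + 4)/(z + 5)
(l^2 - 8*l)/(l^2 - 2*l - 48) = l/(l + 6)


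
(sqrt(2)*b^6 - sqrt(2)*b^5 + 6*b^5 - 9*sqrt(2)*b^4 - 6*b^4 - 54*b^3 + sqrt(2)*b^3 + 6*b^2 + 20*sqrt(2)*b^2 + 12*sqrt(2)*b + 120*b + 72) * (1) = sqrt(2)*b^6 - sqrt(2)*b^5 + 6*b^5 - 9*sqrt(2)*b^4 - 6*b^4 - 54*b^3 + sqrt(2)*b^3 + 6*b^2 + 20*sqrt(2)*b^2 + 12*sqrt(2)*b + 120*b + 72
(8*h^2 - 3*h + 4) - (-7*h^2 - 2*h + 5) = 15*h^2 - h - 1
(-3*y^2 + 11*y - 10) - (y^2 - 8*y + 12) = -4*y^2 + 19*y - 22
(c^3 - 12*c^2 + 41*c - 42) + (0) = c^3 - 12*c^2 + 41*c - 42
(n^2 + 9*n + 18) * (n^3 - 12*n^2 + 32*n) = n^5 - 3*n^4 - 58*n^3 + 72*n^2 + 576*n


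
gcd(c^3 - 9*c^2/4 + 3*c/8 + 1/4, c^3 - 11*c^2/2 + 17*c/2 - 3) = c^2 - 5*c/2 + 1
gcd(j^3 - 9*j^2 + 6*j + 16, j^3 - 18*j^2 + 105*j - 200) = j - 8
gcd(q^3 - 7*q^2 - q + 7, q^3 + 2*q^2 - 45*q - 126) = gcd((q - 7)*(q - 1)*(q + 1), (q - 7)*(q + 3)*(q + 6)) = q - 7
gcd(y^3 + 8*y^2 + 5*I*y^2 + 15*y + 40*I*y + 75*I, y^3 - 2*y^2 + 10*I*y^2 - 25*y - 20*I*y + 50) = y + 5*I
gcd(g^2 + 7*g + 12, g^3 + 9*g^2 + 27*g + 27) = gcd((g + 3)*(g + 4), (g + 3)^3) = g + 3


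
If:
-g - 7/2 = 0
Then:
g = -7/2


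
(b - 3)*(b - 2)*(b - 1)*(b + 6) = b^4 - 25*b^2 + 60*b - 36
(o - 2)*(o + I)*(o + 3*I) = o^3 - 2*o^2 + 4*I*o^2 - 3*o - 8*I*o + 6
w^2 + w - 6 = (w - 2)*(w + 3)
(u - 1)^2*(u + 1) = u^3 - u^2 - u + 1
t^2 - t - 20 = (t - 5)*(t + 4)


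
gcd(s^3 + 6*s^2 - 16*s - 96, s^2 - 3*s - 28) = s + 4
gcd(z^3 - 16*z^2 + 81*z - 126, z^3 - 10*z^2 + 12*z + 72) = z - 6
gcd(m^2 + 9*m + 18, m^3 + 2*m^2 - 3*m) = m + 3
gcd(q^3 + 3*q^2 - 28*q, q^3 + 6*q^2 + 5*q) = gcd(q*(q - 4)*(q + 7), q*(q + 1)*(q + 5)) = q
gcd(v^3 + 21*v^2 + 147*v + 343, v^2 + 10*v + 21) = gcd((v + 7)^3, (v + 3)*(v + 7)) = v + 7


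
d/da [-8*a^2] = -16*a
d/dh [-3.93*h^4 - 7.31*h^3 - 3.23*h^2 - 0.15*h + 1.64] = -15.72*h^3 - 21.93*h^2 - 6.46*h - 0.15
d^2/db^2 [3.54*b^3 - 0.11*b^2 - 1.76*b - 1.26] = 21.24*b - 0.22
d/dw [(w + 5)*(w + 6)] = 2*w + 11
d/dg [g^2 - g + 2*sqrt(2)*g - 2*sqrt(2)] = 2*g - 1 + 2*sqrt(2)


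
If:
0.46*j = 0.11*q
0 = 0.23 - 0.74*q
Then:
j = 0.07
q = 0.31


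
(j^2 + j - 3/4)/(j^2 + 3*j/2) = (j - 1/2)/j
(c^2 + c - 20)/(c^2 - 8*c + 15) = (c^2 + c - 20)/(c^2 - 8*c + 15)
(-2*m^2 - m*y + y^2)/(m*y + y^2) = (-2*m + y)/y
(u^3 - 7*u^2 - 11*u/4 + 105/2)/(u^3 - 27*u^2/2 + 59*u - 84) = (u + 5/2)/(u - 4)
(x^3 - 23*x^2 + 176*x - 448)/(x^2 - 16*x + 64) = x - 7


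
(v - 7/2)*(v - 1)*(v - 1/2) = v^3 - 5*v^2 + 23*v/4 - 7/4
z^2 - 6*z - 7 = (z - 7)*(z + 1)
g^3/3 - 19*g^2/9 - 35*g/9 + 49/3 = (g/3 + 1)*(g - 7)*(g - 7/3)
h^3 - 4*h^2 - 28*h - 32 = (h - 8)*(h + 2)^2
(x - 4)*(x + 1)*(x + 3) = x^3 - 13*x - 12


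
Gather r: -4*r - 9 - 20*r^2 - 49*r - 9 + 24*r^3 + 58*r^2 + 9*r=24*r^3 + 38*r^2 - 44*r - 18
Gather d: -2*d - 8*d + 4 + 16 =20 - 10*d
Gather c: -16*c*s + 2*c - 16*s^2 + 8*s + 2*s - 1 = c*(2 - 16*s) - 16*s^2 + 10*s - 1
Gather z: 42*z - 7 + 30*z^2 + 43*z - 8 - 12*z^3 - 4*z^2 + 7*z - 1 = -12*z^3 + 26*z^2 + 92*z - 16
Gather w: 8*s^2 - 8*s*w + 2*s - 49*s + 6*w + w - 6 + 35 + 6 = 8*s^2 - 47*s + w*(7 - 8*s) + 35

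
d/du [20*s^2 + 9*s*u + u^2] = 9*s + 2*u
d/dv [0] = 0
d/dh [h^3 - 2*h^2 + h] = 3*h^2 - 4*h + 1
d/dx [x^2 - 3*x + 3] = 2*x - 3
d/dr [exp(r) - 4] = exp(r)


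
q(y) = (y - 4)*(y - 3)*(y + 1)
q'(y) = (y - 4)*(y - 3) + (y - 4)*(y + 1) + (y - 3)*(y + 1) = 3*y^2 - 12*y + 5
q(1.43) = 9.80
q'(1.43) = -6.03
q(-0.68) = 5.51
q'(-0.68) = 14.55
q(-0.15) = 11.11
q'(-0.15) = 6.87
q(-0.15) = 11.11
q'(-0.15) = 6.87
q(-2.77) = -69.14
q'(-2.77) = 61.26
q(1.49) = 9.44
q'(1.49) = -6.22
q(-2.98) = -82.65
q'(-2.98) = 67.40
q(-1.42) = -10.06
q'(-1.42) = 28.09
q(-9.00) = -1248.00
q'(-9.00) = 356.00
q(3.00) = 0.00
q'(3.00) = -4.00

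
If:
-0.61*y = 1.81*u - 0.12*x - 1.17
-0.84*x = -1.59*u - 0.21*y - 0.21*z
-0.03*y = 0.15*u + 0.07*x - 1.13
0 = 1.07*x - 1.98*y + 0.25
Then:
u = -1.14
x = 15.04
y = 8.26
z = 60.54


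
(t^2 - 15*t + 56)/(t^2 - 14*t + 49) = (t - 8)/(t - 7)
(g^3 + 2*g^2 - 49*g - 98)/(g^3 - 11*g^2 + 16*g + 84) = (g + 7)/(g - 6)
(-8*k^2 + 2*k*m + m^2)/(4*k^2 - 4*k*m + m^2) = (-4*k - m)/(2*k - m)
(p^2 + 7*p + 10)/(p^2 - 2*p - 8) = (p + 5)/(p - 4)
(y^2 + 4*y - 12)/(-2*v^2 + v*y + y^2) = (y^2 + 4*y - 12)/(-2*v^2 + v*y + y^2)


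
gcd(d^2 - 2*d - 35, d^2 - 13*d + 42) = d - 7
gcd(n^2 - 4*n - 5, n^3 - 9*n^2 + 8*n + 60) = n - 5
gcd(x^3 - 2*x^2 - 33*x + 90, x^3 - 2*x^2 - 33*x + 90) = x^3 - 2*x^2 - 33*x + 90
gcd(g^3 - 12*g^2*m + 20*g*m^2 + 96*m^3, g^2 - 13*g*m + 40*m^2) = g - 8*m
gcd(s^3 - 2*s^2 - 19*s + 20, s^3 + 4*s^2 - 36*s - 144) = s + 4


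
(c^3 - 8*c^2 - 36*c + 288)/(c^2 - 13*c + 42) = (c^2 - 2*c - 48)/(c - 7)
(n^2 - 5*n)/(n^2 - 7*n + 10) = n/(n - 2)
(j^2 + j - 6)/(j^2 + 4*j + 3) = (j - 2)/(j + 1)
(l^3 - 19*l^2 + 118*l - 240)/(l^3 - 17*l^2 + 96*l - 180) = (l - 8)/(l - 6)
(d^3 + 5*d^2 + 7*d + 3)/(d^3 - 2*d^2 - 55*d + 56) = (d^3 + 5*d^2 + 7*d + 3)/(d^3 - 2*d^2 - 55*d + 56)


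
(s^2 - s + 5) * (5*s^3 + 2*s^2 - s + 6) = 5*s^5 - 3*s^4 + 22*s^3 + 17*s^2 - 11*s + 30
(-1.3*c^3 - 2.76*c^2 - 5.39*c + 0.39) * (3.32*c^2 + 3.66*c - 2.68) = -4.316*c^5 - 13.9212*c^4 - 24.5124*c^3 - 11.0358*c^2 + 15.8726*c - 1.0452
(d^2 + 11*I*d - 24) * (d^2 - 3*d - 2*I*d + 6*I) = d^4 - 3*d^3 + 9*I*d^3 - 2*d^2 - 27*I*d^2 + 6*d + 48*I*d - 144*I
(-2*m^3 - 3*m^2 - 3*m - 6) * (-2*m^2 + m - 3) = 4*m^5 + 4*m^4 + 9*m^3 + 18*m^2 + 3*m + 18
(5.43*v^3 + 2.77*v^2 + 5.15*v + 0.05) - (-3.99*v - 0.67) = 5.43*v^3 + 2.77*v^2 + 9.14*v + 0.72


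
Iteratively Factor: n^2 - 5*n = (n - 5)*(n)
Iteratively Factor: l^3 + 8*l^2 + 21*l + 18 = (l + 3)*(l^2 + 5*l + 6) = (l + 2)*(l + 3)*(l + 3)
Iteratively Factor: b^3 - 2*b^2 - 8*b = (b + 2)*(b^2 - 4*b) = b*(b + 2)*(b - 4)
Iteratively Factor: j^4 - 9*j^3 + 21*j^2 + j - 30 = (j + 1)*(j^3 - 10*j^2 + 31*j - 30) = (j - 2)*(j + 1)*(j^2 - 8*j + 15) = (j - 3)*(j - 2)*(j + 1)*(j - 5)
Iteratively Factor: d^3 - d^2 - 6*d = (d - 3)*(d^2 + 2*d) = (d - 3)*(d + 2)*(d)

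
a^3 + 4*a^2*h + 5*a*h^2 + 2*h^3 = (a + h)^2*(a + 2*h)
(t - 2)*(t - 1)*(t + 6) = t^3 + 3*t^2 - 16*t + 12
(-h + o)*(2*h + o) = -2*h^2 + h*o + o^2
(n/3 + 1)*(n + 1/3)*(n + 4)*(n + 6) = n^4/3 + 40*n^3/9 + 175*n^2/9 + 30*n + 8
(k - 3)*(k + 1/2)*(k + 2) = k^3 - k^2/2 - 13*k/2 - 3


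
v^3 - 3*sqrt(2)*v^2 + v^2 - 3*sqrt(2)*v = v*(v + 1)*(v - 3*sqrt(2))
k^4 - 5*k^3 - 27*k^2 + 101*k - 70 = (k - 7)*(k - 2)*(k - 1)*(k + 5)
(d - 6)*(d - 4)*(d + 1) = d^3 - 9*d^2 + 14*d + 24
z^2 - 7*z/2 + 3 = (z - 2)*(z - 3/2)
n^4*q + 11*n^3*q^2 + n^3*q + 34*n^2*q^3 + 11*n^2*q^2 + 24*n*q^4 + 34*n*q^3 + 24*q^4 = (n + q)*(n + 4*q)*(n + 6*q)*(n*q + q)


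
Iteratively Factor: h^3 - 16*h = (h)*(h^2 - 16) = h*(h - 4)*(h + 4)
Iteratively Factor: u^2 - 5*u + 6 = (u - 2)*(u - 3)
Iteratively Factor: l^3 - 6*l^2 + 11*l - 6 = (l - 2)*(l^2 - 4*l + 3) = (l - 2)*(l - 1)*(l - 3)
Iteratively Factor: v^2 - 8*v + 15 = (v - 5)*(v - 3)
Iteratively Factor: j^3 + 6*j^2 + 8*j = (j)*(j^2 + 6*j + 8) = j*(j + 4)*(j + 2)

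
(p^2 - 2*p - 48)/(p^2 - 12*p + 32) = (p + 6)/(p - 4)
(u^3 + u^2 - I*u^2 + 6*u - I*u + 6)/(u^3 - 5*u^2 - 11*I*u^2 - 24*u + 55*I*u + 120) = (u^2 + u*(1 + 2*I) + 2*I)/(u^2 - u*(5 + 8*I) + 40*I)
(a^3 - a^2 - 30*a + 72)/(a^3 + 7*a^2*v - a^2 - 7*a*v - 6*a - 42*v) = (a^2 + 2*a - 24)/(a^2 + 7*a*v + 2*a + 14*v)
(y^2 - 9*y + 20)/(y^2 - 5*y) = (y - 4)/y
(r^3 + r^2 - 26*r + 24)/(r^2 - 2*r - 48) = (r^2 - 5*r + 4)/(r - 8)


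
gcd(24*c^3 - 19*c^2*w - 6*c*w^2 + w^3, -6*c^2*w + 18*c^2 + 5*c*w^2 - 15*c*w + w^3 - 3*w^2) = -c + w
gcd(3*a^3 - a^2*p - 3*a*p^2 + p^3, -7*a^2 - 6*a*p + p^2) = a + p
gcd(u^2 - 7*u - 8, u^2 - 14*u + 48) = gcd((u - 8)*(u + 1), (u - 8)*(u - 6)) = u - 8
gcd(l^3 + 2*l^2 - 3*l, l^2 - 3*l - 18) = l + 3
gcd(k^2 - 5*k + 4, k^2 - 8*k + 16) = k - 4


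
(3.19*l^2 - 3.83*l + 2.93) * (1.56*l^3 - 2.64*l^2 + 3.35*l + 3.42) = 4.9764*l^5 - 14.3964*l^4 + 25.3685*l^3 - 9.6559*l^2 - 3.2831*l + 10.0206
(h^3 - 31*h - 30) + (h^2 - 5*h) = h^3 + h^2 - 36*h - 30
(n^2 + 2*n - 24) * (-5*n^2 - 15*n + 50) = -5*n^4 - 25*n^3 + 140*n^2 + 460*n - 1200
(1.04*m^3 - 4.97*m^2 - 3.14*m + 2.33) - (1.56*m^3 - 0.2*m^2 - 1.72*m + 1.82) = -0.52*m^3 - 4.77*m^2 - 1.42*m + 0.51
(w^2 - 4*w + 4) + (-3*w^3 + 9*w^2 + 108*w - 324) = -3*w^3 + 10*w^2 + 104*w - 320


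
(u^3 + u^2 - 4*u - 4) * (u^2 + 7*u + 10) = u^5 + 8*u^4 + 13*u^3 - 22*u^2 - 68*u - 40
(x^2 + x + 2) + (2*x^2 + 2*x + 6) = 3*x^2 + 3*x + 8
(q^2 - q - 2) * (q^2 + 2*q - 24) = q^4 + q^3 - 28*q^2 + 20*q + 48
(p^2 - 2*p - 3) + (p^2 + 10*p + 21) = 2*p^2 + 8*p + 18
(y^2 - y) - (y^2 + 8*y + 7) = -9*y - 7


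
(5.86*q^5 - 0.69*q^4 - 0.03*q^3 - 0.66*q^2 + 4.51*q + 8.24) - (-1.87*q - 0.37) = 5.86*q^5 - 0.69*q^4 - 0.03*q^3 - 0.66*q^2 + 6.38*q + 8.61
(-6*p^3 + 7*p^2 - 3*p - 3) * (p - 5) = -6*p^4 + 37*p^3 - 38*p^2 + 12*p + 15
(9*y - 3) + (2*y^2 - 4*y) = 2*y^2 + 5*y - 3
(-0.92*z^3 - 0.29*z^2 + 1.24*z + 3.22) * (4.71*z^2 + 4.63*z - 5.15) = -4.3332*z^5 - 5.6255*z^4 + 9.2357*z^3 + 22.4009*z^2 + 8.5226*z - 16.583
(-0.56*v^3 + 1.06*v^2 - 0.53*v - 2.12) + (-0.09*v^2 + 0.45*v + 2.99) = -0.56*v^3 + 0.97*v^2 - 0.08*v + 0.87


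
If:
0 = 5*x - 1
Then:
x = 1/5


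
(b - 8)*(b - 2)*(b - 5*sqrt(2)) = b^3 - 10*b^2 - 5*sqrt(2)*b^2 + 16*b + 50*sqrt(2)*b - 80*sqrt(2)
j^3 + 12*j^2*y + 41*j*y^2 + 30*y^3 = (j + y)*(j + 5*y)*(j + 6*y)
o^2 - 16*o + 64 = (o - 8)^2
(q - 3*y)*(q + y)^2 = q^3 - q^2*y - 5*q*y^2 - 3*y^3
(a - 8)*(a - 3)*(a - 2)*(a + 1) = a^4 - 12*a^3 + 33*a^2 - 2*a - 48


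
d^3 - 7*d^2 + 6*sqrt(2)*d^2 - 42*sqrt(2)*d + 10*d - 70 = (d - 7)*(d + sqrt(2))*(d + 5*sqrt(2))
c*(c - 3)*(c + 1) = c^3 - 2*c^2 - 3*c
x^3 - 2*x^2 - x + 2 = (x - 2)*(x - 1)*(x + 1)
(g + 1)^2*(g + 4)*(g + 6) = g^4 + 12*g^3 + 45*g^2 + 58*g + 24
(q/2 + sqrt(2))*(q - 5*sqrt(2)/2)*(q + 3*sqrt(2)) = q^3/2 + 5*sqrt(2)*q^2/4 - 13*q/2 - 15*sqrt(2)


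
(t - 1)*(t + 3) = t^2 + 2*t - 3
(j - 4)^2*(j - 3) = j^3 - 11*j^2 + 40*j - 48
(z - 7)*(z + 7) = z^2 - 49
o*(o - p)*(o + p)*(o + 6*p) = o^4 + 6*o^3*p - o^2*p^2 - 6*o*p^3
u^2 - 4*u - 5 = (u - 5)*(u + 1)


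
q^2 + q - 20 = (q - 4)*(q + 5)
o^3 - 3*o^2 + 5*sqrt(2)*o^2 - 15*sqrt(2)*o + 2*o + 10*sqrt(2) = (o - 2)*(o - 1)*(o + 5*sqrt(2))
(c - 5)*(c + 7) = c^2 + 2*c - 35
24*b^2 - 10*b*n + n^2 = (-6*b + n)*(-4*b + n)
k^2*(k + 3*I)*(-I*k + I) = -I*k^4 + 3*k^3 + I*k^3 - 3*k^2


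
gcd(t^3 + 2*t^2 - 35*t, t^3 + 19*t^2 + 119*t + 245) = t + 7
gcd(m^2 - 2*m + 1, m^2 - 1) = m - 1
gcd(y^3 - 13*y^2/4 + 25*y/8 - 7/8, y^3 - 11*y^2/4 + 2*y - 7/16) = y^2 - 9*y/4 + 7/8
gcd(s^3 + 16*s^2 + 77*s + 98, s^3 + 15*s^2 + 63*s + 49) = s^2 + 14*s + 49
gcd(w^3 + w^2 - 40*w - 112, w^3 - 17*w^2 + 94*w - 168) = w - 7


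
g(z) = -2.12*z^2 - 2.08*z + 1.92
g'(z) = -4.24*z - 2.08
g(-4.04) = -24.28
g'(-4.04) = 15.05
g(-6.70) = -79.31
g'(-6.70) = 26.33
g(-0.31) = 2.36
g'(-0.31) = -0.77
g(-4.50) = -31.65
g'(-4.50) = 17.00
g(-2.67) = -7.64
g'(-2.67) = 9.24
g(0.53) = 0.22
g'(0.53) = -4.33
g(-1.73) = -0.83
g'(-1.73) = 5.26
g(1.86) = -9.28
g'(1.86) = -9.97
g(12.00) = -328.32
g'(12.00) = -52.96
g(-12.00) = -278.40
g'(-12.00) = 48.80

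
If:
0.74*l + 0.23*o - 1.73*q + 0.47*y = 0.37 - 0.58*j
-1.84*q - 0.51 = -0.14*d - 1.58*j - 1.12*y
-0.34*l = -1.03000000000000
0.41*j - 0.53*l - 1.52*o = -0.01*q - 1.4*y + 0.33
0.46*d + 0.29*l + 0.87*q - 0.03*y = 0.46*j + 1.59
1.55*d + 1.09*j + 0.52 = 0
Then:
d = -1.43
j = 1.56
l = 3.03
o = 1.48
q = 2.49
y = 2.52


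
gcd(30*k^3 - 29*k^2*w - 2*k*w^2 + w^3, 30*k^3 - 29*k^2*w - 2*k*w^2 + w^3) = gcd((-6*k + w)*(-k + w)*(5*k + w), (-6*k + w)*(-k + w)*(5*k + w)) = 30*k^3 - 29*k^2*w - 2*k*w^2 + w^3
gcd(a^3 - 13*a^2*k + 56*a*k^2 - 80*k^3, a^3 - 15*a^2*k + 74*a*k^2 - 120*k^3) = a^2 - 9*a*k + 20*k^2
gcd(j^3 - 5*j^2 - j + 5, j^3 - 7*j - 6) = j + 1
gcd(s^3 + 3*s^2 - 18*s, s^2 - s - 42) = s + 6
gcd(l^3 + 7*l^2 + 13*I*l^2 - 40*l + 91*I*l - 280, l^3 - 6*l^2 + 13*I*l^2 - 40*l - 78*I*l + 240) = l^2 + 13*I*l - 40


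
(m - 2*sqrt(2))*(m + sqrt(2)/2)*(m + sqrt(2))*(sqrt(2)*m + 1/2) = sqrt(2)*m^4 - m^3/2 - 21*sqrt(2)*m^2/4 - 13*m/2 - sqrt(2)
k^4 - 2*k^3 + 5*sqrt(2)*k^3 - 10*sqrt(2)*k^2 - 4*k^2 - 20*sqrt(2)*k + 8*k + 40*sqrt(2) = (k - 2)^2*(k + 2)*(k + 5*sqrt(2))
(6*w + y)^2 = 36*w^2 + 12*w*y + y^2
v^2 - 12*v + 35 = (v - 7)*(v - 5)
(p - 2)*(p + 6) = p^2 + 4*p - 12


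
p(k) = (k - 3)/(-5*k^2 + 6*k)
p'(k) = (k - 3)*(10*k - 6)/(-5*k^2 + 6*k)^2 + 1/(-5*k^2 + 6*k)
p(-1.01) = 0.36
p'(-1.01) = 0.43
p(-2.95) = 0.10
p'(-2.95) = 0.04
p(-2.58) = 0.11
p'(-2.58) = 0.05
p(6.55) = -0.02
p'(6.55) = 0.00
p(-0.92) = 0.40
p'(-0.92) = 0.52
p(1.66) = 0.35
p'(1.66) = -1.24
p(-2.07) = 0.15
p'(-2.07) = 0.09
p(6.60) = -0.02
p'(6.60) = 0.00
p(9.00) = -0.02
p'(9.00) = 0.00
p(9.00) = -0.02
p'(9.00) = 0.00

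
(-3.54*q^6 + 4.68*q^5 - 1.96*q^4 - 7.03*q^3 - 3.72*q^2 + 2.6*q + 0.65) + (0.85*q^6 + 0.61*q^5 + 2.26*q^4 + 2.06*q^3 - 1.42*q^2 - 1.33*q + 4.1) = -2.69*q^6 + 5.29*q^5 + 0.3*q^4 - 4.97*q^3 - 5.14*q^2 + 1.27*q + 4.75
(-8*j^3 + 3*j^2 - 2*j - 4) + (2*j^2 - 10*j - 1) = -8*j^3 + 5*j^2 - 12*j - 5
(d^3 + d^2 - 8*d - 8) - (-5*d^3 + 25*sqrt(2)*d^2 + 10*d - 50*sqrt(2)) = 6*d^3 - 25*sqrt(2)*d^2 + d^2 - 18*d - 8 + 50*sqrt(2)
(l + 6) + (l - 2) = 2*l + 4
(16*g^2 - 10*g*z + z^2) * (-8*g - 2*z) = -128*g^3 + 48*g^2*z + 12*g*z^2 - 2*z^3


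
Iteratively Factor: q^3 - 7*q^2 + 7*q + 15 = (q - 5)*(q^2 - 2*q - 3) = (q - 5)*(q + 1)*(q - 3)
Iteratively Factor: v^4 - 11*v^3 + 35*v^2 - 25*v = (v)*(v^3 - 11*v^2 + 35*v - 25) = v*(v - 5)*(v^2 - 6*v + 5) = v*(v - 5)^2*(v - 1)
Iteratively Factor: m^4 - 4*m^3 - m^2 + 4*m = (m - 4)*(m^3 - m) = (m - 4)*(m - 1)*(m^2 + m) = m*(m - 4)*(m - 1)*(m + 1)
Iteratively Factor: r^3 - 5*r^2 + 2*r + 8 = (r - 2)*(r^2 - 3*r - 4) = (r - 4)*(r - 2)*(r + 1)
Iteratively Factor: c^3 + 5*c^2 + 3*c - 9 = (c - 1)*(c^2 + 6*c + 9) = (c - 1)*(c + 3)*(c + 3)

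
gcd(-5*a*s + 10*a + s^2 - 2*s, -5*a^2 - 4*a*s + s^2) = -5*a + s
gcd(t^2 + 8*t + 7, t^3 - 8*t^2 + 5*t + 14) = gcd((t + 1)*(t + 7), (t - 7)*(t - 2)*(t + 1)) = t + 1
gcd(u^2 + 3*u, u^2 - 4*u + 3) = 1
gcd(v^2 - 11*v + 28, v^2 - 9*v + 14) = v - 7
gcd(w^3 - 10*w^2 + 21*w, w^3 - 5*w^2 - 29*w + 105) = w^2 - 10*w + 21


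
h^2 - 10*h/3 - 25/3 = (h - 5)*(h + 5/3)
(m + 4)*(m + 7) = m^2 + 11*m + 28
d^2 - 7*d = d*(d - 7)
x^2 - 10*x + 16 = (x - 8)*(x - 2)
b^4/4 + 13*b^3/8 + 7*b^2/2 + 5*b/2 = b*(b/2 + 1)^2*(b + 5/2)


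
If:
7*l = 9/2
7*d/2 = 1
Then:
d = 2/7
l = 9/14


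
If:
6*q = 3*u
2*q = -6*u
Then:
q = 0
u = 0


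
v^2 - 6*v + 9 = (v - 3)^2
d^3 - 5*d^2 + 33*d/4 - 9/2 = (d - 2)*(d - 3/2)^2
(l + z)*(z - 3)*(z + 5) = l*z^2 + 2*l*z - 15*l + z^3 + 2*z^2 - 15*z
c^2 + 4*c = c*(c + 4)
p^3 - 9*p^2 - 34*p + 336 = (p - 8)*(p - 7)*(p + 6)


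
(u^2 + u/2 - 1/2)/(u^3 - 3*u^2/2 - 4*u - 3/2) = (2*u - 1)/(2*u^2 - 5*u - 3)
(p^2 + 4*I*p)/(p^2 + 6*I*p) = (p + 4*I)/(p + 6*I)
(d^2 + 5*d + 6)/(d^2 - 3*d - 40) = (d^2 + 5*d + 6)/(d^2 - 3*d - 40)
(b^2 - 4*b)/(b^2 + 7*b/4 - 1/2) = 4*b*(b - 4)/(4*b^2 + 7*b - 2)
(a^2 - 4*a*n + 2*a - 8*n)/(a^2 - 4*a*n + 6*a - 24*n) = (a + 2)/(a + 6)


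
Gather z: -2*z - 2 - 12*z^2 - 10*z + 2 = -12*z^2 - 12*z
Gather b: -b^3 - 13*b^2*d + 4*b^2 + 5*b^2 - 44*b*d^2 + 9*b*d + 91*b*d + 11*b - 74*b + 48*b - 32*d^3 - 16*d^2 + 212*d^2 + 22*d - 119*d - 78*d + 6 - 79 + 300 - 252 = -b^3 + b^2*(9 - 13*d) + b*(-44*d^2 + 100*d - 15) - 32*d^3 + 196*d^2 - 175*d - 25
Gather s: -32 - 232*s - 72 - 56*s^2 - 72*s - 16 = -56*s^2 - 304*s - 120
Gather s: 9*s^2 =9*s^2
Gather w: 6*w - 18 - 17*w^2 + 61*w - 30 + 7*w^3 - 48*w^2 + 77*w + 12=7*w^3 - 65*w^2 + 144*w - 36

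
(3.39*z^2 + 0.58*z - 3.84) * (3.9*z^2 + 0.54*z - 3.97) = 13.221*z^4 + 4.0926*z^3 - 28.1211*z^2 - 4.3762*z + 15.2448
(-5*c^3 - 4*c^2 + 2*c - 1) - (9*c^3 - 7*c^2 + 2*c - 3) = -14*c^3 + 3*c^2 + 2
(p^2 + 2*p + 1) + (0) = p^2 + 2*p + 1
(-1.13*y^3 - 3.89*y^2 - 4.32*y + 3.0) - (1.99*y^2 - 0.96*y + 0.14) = -1.13*y^3 - 5.88*y^2 - 3.36*y + 2.86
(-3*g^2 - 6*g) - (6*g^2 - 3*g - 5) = -9*g^2 - 3*g + 5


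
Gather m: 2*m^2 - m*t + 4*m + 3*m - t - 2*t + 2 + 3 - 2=2*m^2 + m*(7 - t) - 3*t + 3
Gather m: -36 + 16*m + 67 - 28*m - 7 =24 - 12*m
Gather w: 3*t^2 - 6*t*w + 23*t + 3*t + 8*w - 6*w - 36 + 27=3*t^2 + 26*t + w*(2 - 6*t) - 9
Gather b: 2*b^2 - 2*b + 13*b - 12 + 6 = 2*b^2 + 11*b - 6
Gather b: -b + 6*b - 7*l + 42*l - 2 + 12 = 5*b + 35*l + 10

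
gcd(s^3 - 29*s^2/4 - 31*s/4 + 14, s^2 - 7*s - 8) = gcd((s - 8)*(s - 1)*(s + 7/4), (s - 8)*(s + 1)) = s - 8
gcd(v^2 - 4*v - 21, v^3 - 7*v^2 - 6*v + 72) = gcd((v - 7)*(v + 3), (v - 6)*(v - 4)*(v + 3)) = v + 3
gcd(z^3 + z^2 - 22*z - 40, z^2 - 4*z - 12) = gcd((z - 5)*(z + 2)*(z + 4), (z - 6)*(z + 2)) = z + 2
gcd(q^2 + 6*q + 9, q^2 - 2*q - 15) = q + 3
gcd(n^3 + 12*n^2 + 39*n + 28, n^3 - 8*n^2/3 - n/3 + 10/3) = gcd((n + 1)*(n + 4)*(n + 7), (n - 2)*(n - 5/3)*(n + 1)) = n + 1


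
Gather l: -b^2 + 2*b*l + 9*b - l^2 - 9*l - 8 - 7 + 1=-b^2 + 9*b - l^2 + l*(2*b - 9) - 14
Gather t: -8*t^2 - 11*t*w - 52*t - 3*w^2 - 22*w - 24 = -8*t^2 + t*(-11*w - 52) - 3*w^2 - 22*w - 24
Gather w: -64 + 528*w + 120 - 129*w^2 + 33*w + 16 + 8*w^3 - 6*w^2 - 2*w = 8*w^3 - 135*w^2 + 559*w + 72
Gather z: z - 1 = z - 1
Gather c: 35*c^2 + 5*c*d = 35*c^2 + 5*c*d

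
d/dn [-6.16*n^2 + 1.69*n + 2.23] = 1.69 - 12.32*n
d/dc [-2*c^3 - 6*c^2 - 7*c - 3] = -6*c^2 - 12*c - 7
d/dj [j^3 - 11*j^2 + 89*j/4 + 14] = 3*j^2 - 22*j + 89/4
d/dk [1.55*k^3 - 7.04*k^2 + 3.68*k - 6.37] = 4.65*k^2 - 14.08*k + 3.68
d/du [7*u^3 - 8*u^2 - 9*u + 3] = 21*u^2 - 16*u - 9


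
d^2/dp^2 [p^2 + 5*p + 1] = 2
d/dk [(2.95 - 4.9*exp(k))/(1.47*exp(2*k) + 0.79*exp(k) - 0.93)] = (7.203*exp(2*k) - 8.673*exp(k) + 2.2265)*exp(k)/(2.1609*exp(4*k) + 2.3226*exp(3*k) - 2.1101*exp(2*k) - 1.4694*exp(k) + 0.8649)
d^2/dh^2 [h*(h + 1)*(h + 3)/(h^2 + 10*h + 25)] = 4*(19*h + 35)/(h^4 + 20*h^3 + 150*h^2 + 500*h + 625)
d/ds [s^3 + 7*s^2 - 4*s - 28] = 3*s^2 + 14*s - 4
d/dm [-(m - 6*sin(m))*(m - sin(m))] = 7*m*cos(m) - 2*m + 7*sin(m) - 6*sin(2*m)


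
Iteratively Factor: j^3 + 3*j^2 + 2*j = (j)*(j^2 + 3*j + 2) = j*(j + 1)*(j + 2)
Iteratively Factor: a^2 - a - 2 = (a + 1)*(a - 2)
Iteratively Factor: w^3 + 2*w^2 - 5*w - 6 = (w + 1)*(w^2 + w - 6) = (w + 1)*(w + 3)*(w - 2)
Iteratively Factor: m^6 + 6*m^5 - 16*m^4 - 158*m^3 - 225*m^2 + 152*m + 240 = (m + 4)*(m^5 + 2*m^4 - 24*m^3 - 62*m^2 + 23*m + 60) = (m + 3)*(m + 4)*(m^4 - m^3 - 21*m^2 + m + 20) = (m - 1)*(m + 3)*(m + 4)*(m^3 - 21*m - 20) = (m - 5)*(m - 1)*(m + 3)*(m + 4)*(m^2 + 5*m + 4) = (m - 5)*(m - 1)*(m + 1)*(m + 3)*(m + 4)*(m + 4)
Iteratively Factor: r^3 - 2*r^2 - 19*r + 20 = (r + 4)*(r^2 - 6*r + 5) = (r - 1)*(r + 4)*(r - 5)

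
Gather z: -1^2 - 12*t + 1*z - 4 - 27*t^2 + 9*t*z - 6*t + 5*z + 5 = -27*t^2 - 18*t + z*(9*t + 6)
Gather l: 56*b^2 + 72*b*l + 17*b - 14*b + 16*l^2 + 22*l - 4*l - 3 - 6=56*b^2 + 3*b + 16*l^2 + l*(72*b + 18) - 9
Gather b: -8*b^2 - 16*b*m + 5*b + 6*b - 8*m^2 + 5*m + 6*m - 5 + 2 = -8*b^2 + b*(11 - 16*m) - 8*m^2 + 11*m - 3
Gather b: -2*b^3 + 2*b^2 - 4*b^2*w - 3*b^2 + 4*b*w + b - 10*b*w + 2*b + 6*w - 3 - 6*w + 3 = -2*b^3 + b^2*(-4*w - 1) + b*(3 - 6*w)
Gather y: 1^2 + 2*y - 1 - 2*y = 0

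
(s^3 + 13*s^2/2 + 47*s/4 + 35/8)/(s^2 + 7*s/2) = s + 3 + 5/(4*s)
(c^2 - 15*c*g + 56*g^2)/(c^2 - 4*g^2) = (c^2 - 15*c*g + 56*g^2)/(c^2 - 4*g^2)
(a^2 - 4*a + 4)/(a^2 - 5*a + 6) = (a - 2)/(a - 3)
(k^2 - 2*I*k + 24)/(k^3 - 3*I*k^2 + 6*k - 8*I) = (k^2 - 2*I*k + 24)/(k^3 - 3*I*k^2 + 6*k - 8*I)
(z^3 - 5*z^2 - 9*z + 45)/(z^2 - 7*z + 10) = (z^2 - 9)/(z - 2)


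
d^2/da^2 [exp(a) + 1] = exp(a)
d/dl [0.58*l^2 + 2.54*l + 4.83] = 1.16*l + 2.54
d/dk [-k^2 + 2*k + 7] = 2 - 2*k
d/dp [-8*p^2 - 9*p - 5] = -16*p - 9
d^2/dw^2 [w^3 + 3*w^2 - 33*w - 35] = 6*w + 6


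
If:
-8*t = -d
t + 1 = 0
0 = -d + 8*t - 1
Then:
No Solution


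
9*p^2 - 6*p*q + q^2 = (-3*p + q)^2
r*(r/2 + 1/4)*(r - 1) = r^3/2 - r^2/4 - r/4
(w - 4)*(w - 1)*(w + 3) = w^3 - 2*w^2 - 11*w + 12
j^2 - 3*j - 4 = (j - 4)*(j + 1)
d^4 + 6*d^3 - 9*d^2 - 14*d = d*(d - 2)*(d + 1)*(d + 7)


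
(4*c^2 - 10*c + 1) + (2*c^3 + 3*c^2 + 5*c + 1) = 2*c^3 + 7*c^2 - 5*c + 2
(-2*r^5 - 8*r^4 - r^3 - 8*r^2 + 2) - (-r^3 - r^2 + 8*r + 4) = -2*r^5 - 8*r^4 - 7*r^2 - 8*r - 2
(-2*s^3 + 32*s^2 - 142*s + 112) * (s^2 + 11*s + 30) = -2*s^5 + 10*s^4 + 150*s^3 - 490*s^2 - 3028*s + 3360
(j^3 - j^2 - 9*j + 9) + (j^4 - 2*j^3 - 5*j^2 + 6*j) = j^4 - j^3 - 6*j^2 - 3*j + 9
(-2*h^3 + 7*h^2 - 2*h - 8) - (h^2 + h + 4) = -2*h^3 + 6*h^2 - 3*h - 12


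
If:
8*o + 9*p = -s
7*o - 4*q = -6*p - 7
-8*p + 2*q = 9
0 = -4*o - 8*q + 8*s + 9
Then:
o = 437/704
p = -937/1408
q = 647/352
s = 131/128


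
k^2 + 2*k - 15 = (k - 3)*(k + 5)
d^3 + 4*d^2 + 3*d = d*(d + 1)*(d + 3)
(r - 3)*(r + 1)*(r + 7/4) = r^3 - r^2/4 - 13*r/2 - 21/4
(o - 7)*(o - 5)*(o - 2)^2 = o^4 - 16*o^3 + 87*o^2 - 188*o + 140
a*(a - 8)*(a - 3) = a^3 - 11*a^2 + 24*a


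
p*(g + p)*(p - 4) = g*p^2 - 4*g*p + p^3 - 4*p^2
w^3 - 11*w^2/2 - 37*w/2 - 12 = (w - 8)*(w + 1)*(w + 3/2)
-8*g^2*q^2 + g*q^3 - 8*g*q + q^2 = q*(-8*g + q)*(g*q + 1)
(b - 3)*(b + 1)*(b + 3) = b^3 + b^2 - 9*b - 9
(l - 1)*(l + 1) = l^2 - 1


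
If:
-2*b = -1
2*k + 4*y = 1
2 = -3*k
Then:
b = 1/2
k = -2/3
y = 7/12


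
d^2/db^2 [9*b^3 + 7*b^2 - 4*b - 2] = 54*b + 14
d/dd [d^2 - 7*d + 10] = 2*d - 7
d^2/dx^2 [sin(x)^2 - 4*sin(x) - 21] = 4*sin(x) + 2*cos(2*x)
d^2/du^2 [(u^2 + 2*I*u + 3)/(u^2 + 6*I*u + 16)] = 2*(-4*I*u^3 - 39*u^2 - 42*I*u + 292)/(u^6 + 18*I*u^5 - 60*u^4 + 360*I*u^3 - 960*u^2 + 4608*I*u + 4096)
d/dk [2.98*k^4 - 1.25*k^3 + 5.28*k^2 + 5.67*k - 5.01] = 11.92*k^3 - 3.75*k^2 + 10.56*k + 5.67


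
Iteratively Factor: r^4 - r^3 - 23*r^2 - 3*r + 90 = (r + 3)*(r^3 - 4*r^2 - 11*r + 30) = (r - 2)*(r + 3)*(r^2 - 2*r - 15) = (r - 5)*(r - 2)*(r + 3)*(r + 3)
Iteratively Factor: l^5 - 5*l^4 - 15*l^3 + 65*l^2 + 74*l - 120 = (l - 1)*(l^4 - 4*l^3 - 19*l^2 + 46*l + 120) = (l - 1)*(l + 2)*(l^3 - 6*l^2 - 7*l + 60) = (l - 5)*(l - 1)*(l + 2)*(l^2 - l - 12) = (l - 5)*(l - 1)*(l + 2)*(l + 3)*(l - 4)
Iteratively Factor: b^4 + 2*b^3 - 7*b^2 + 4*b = (b - 1)*(b^3 + 3*b^2 - 4*b) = (b - 1)*(b + 4)*(b^2 - b) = (b - 1)^2*(b + 4)*(b)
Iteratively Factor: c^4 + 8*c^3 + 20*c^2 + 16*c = (c + 2)*(c^3 + 6*c^2 + 8*c) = (c + 2)*(c + 4)*(c^2 + 2*c) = c*(c + 2)*(c + 4)*(c + 2)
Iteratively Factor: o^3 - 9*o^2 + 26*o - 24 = (o - 4)*(o^2 - 5*o + 6) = (o - 4)*(o - 3)*(o - 2)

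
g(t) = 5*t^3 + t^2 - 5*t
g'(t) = 15*t^2 + 2*t - 5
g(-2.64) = -71.83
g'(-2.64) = 94.26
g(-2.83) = -91.17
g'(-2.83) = 109.47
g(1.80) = 23.40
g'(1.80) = 47.20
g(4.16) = 356.46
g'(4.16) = 262.90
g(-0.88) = 1.77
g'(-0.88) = 4.86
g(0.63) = -1.50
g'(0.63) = 2.21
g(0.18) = -0.84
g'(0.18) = -4.15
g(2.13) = 42.20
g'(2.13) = 67.31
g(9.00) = 3681.00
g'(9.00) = 1228.00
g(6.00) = 1086.00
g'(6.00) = 547.00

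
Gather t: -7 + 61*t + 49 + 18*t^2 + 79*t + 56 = 18*t^2 + 140*t + 98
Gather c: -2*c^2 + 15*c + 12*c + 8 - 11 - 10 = -2*c^2 + 27*c - 13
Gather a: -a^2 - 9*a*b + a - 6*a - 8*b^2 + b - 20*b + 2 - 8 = -a^2 + a*(-9*b - 5) - 8*b^2 - 19*b - 6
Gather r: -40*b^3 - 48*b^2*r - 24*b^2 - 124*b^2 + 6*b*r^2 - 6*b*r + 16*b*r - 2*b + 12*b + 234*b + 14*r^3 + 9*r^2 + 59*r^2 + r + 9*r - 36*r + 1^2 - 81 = -40*b^3 - 148*b^2 + 244*b + 14*r^3 + r^2*(6*b + 68) + r*(-48*b^2 + 10*b - 26) - 80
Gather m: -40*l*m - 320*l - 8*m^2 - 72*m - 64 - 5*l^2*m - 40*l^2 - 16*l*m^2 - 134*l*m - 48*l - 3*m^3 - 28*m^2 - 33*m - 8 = -40*l^2 - 368*l - 3*m^3 + m^2*(-16*l - 36) + m*(-5*l^2 - 174*l - 105) - 72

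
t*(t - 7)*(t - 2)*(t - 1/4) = t^4 - 37*t^3/4 + 65*t^2/4 - 7*t/2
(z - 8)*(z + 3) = z^2 - 5*z - 24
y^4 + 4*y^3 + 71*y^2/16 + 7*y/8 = y*(y + 1/4)*(y + 7/4)*(y + 2)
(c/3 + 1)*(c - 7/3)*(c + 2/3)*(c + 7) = c^4/3 + 25*c^3/9 + 25*c^2/27 - 455*c/27 - 98/9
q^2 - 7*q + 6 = (q - 6)*(q - 1)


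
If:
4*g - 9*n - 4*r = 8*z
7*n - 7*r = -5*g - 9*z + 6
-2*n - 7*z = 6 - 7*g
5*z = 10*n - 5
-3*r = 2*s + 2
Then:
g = 527/599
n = 268/599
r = 50/599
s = -674/599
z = -63/599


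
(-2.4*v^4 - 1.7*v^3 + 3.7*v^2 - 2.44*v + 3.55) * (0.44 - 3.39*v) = 8.136*v^5 + 4.707*v^4 - 13.291*v^3 + 9.8996*v^2 - 13.1081*v + 1.562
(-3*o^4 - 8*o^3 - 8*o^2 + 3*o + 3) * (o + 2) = -3*o^5 - 14*o^4 - 24*o^3 - 13*o^2 + 9*o + 6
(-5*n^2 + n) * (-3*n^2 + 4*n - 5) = 15*n^4 - 23*n^3 + 29*n^2 - 5*n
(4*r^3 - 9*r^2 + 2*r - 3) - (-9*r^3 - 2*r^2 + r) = 13*r^3 - 7*r^2 + r - 3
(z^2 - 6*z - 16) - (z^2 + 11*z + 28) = -17*z - 44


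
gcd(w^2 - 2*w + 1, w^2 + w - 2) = w - 1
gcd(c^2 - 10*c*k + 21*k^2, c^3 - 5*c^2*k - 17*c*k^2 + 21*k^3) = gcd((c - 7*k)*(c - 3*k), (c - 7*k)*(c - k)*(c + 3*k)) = c - 7*k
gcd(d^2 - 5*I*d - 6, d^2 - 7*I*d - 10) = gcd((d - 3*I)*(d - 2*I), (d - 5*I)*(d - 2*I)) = d - 2*I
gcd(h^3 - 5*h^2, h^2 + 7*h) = h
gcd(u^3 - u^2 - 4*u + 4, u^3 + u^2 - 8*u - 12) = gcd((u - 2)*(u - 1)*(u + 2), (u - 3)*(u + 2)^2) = u + 2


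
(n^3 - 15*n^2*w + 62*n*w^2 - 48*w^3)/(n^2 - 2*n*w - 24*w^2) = (n^2 - 9*n*w + 8*w^2)/(n + 4*w)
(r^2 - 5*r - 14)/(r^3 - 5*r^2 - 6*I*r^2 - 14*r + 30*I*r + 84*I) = 1/(r - 6*I)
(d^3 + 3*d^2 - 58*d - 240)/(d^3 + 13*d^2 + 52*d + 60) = (d - 8)/(d + 2)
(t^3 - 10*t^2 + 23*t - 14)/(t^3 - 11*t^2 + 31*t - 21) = (t - 2)/(t - 3)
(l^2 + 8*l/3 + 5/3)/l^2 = 1 + 8/(3*l) + 5/(3*l^2)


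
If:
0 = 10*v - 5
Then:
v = 1/2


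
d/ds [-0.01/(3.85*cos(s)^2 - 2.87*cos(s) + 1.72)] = (0.0287 - 0.077*cos(s))*sin(s)/(3.85*cos(s)^2 - 2.87*cos(s) + 1.72)^2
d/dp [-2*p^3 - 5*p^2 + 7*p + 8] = -6*p^2 - 10*p + 7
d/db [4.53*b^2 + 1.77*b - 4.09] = 9.06*b + 1.77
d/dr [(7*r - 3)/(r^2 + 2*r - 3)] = (-7*r^2 + 6*r - 15)/(r^4 + 4*r^3 - 2*r^2 - 12*r + 9)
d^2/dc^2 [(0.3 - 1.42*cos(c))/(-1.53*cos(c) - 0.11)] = (-0.0676719999999999*cos(c) + 0.470628*cos(2*c) + 3.33066907387547e-16*cos(3*c) - 1.411884)/(3.581577*cos(c)^3 + 0.772497*cos(c)^2 + 0.055539*cos(c) + 0.001331)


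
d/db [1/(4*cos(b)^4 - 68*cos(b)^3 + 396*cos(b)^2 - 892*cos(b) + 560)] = (4*cos(b)^3 - 51*cos(b)^2 + 198*cos(b) - 223)*sin(b)/(4*(cos(b)^4 - 17*cos(b)^3 + 99*cos(b)^2 - 223*cos(b) + 140)^2)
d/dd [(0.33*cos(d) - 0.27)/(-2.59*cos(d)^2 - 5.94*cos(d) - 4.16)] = (-0.8547*cos(d)^2 + 1.3986*cos(d) + 2.9766)*sin(d)/(6.7081*cos(d)^4 + 30.7692*cos(d)^3 + 56.8324*cos(d)^2 + 49.4208*cos(d) + 17.3056)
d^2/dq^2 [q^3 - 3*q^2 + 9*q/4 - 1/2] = 6*q - 6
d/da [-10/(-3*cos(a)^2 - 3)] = 40*sin(2*a)/(3*(cos(2*a) + 3)^2)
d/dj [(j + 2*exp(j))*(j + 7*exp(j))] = 9*j*exp(j) + 2*j + 28*exp(2*j) + 9*exp(j)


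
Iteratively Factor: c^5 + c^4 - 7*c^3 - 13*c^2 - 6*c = (c - 3)*(c^4 + 4*c^3 + 5*c^2 + 2*c) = (c - 3)*(c + 2)*(c^3 + 2*c^2 + c) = (c - 3)*(c + 1)*(c + 2)*(c^2 + c) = (c - 3)*(c + 1)^2*(c + 2)*(c)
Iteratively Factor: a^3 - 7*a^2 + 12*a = (a)*(a^2 - 7*a + 12) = a*(a - 3)*(a - 4)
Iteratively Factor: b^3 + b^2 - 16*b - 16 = (b + 4)*(b^2 - 3*b - 4) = (b - 4)*(b + 4)*(b + 1)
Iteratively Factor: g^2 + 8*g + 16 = (g + 4)*(g + 4)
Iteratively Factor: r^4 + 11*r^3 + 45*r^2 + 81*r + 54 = (r + 3)*(r^3 + 8*r^2 + 21*r + 18) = (r + 3)^2*(r^2 + 5*r + 6) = (r + 2)*(r + 3)^2*(r + 3)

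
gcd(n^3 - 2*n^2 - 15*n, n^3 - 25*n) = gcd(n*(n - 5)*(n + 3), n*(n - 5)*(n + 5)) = n^2 - 5*n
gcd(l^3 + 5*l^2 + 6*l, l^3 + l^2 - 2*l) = l^2 + 2*l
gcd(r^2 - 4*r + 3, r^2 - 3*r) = r - 3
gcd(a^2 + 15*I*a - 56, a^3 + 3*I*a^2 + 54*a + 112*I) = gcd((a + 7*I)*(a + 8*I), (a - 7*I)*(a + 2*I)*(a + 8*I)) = a + 8*I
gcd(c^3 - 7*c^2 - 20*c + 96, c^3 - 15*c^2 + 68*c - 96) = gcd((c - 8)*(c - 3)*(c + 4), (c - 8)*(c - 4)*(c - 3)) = c^2 - 11*c + 24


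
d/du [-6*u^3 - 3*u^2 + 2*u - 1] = -18*u^2 - 6*u + 2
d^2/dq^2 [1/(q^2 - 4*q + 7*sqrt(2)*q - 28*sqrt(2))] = 2*(-q^2 - 7*sqrt(2)*q + 4*q + (2*q - 4 + 7*sqrt(2))^2 + 28*sqrt(2))/(q^2 - 4*q + 7*sqrt(2)*q - 28*sqrt(2))^3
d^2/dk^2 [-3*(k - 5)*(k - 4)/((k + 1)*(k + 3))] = 6*(13*k^3 - 51*k^2 - 321*k - 377)/(k^6 + 12*k^5 + 57*k^4 + 136*k^3 + 171*k^2 + 108*k + 27)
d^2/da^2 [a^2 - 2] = 2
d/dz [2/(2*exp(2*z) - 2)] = -1/(2*sinh(z)^2)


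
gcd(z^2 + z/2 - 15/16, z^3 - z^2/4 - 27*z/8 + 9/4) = z - 3/4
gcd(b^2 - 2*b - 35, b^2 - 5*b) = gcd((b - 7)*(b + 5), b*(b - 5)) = 1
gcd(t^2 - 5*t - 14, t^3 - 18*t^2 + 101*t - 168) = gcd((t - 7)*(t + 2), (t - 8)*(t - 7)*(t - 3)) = t - 7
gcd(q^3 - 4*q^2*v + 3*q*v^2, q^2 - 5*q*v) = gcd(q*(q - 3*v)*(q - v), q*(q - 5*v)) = q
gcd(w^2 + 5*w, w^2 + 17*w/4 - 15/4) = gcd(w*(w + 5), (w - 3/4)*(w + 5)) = w + 5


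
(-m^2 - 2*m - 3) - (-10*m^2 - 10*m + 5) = 9*m^2 + 8*m - 8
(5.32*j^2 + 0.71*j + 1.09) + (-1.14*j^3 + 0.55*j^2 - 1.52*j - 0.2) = -1.14*j^3 + 5.87*j^2 - 0.81*j + 0.89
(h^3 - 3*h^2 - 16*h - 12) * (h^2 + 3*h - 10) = h^5 - 35*h^3 - 30*h^2 + 124*h + 120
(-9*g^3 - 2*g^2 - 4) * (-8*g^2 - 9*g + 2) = 72*g^5 + 97*g^4 + 28*g^2 + 36*g - 8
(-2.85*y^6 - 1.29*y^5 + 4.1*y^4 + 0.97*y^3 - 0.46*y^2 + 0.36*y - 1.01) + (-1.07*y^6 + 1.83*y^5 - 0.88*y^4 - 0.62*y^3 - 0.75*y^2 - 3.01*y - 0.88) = -3.92*y^6 + 0.54*y^5 + 3.22*y^4 + 0.35*y^3 - 1.21*y^2 - 2.65*y - 1.89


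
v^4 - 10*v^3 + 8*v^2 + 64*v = v*(v - 8)*(v - 4)*(v + 2)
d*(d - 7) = d^2 - 7*d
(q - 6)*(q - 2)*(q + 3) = q^3 - 5*q^2 - 12*q + 36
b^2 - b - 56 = (b - 8)*(b + 7)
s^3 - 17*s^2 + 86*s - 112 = (s - 8)*(s - 7)*(s - 2)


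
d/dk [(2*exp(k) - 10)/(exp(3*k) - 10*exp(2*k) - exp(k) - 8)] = 2*((exp(k) - 5)*(-3*exp(2*k) + 20*exp(k) + 1) + exp(3*k) - 10*exp(2*k) - exp(k) - 8)*exp(k)/(-exp(3*k) + 10*exp(2*k) + exp(k) + 8)^2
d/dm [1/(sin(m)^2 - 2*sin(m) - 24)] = 2*(1 - sin(m))*cos(m)/((sin(m) - 6)^2*(sin(m) + 4)^2)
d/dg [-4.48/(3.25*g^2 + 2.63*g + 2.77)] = (29.12*g + 11.7824)/(3.25*g^2 + 2.63*g + 2.77)^2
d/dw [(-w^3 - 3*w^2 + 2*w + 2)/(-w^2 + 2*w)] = (w^4 - 4*w^3 - 4*w^2 + 4*w - 4)/(w^2*(w^2 - 4*w + 4))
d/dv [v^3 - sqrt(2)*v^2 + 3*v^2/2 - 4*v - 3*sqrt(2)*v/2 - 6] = 3*v^2 - 2*sqrt(2)*v + 3*v - 4 - 3*sqrt(2)/2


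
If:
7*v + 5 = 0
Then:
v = -5/7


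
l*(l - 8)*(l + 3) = l^3 - 5*l^2 - 24*l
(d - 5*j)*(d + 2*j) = d^2 - 3*d*j - 10*j^2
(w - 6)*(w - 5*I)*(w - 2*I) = w^3 - 6*w^2 - 7*I*w^2 - 10*w + 42*I*w + 60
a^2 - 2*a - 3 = (a - 3)*(a + 1)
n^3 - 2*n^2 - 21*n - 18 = (n - 6)*(n + 1)*(n + 3)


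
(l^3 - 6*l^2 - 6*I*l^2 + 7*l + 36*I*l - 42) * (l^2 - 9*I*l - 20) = l^5 - 6*l^4 - 15*I*l^4 - 67*l^3 + 90*I*l^3 + 402*l^2 + 57*I*l^2 - 140*l - 342*I*l + 840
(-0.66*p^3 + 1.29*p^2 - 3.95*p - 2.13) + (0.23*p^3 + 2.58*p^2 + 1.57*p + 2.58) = -0.43*p^3 + 3.87*p^2 - 2.38*p + 0.45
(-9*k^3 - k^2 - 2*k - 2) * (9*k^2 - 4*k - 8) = -81*k^5 + 27*k^4 + 58*k^3 - 2*k^2 + 24*k + 16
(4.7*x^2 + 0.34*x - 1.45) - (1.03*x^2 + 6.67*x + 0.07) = 3.67*x^2 - 6.33*x - 1.52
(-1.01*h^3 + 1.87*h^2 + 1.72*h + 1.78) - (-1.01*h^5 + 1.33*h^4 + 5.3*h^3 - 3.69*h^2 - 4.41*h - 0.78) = 1.01*h^5 - 1.33*h^4 - 6.31*h^3 + 5.56*h^2 + 6.13*h + 2.56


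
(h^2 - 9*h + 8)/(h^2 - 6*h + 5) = (h - 8)/(h - 5)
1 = 1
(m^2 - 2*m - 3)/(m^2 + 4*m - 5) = (m^2 - 2*m - 3)/(m^2 + 4*m - 5)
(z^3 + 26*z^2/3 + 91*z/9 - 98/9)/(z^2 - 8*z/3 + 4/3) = (3*z^2 + 28*z + 49)/(3*(z - 2))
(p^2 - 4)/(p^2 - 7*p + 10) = (p + 2)/(p - 5)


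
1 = 1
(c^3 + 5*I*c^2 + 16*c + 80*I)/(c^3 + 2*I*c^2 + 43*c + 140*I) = (c - 4*I)/(c - 7*I)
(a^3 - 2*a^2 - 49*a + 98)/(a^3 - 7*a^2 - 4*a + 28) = (a + 7)/(a + 2)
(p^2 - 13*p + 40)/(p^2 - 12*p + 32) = (p - 5)/(p - 4)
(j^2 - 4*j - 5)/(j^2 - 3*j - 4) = (j - 5)/(j - 4)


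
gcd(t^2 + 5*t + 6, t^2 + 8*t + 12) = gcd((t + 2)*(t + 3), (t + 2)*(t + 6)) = t + 2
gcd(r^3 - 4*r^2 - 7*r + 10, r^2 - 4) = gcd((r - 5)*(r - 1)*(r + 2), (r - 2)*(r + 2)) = r + 2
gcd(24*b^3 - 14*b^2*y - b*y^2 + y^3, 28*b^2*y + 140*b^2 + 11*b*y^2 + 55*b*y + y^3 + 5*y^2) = 4*b + y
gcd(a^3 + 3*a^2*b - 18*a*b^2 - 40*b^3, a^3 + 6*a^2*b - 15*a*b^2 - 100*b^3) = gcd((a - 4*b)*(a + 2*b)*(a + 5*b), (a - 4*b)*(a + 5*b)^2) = a^2 + a*b - 20*b^2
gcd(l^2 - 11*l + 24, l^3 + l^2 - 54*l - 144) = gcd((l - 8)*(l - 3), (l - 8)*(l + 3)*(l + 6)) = l - 8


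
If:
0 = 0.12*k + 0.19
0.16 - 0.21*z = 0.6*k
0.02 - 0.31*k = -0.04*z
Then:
No Solution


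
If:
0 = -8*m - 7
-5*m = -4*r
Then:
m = -7/8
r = -35/32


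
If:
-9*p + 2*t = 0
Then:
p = 2*t/9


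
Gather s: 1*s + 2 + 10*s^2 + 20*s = 10*s^2 + 21*s + 2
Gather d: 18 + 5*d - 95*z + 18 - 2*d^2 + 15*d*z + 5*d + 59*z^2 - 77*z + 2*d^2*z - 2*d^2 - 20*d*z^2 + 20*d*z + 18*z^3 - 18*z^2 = d^2*(2*z - 4) + d*(-20*z^2 + 35*z + 10) + 18*z^3 + 41*z^2 - 172*z + 36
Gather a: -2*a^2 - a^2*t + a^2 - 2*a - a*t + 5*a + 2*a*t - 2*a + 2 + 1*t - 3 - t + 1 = a^2*(-t - 1) + a*(t + 1)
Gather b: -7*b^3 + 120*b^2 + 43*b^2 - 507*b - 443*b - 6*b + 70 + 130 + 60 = -7*b^3 + 163*b^2 - 956*b + 260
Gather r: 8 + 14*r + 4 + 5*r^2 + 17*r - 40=5*r^2 + 31*r - 28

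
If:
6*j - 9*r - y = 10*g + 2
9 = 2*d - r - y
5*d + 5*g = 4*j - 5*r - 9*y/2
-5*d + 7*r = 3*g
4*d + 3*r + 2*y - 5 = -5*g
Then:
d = 11781/3469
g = -4214/3469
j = 3337/6938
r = 6609/3469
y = -14268/3469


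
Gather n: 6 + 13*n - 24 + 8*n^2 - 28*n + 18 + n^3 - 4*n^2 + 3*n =n^3 + 4*n^2 - 12*n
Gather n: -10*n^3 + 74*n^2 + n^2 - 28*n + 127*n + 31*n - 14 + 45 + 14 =-10*n^3 + 75*n^2 + 130*n + 45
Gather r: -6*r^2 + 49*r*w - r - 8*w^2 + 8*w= -6*r^2 + r*(49*w - 1) - 8*w^2 + 8*w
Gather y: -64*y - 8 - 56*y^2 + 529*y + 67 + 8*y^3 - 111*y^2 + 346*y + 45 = 8*y^3 - 167*y^2 + 811*y + 104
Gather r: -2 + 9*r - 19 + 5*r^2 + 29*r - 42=5*r^2 + 38*r - 63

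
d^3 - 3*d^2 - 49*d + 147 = (d - 7)*(d - 3)*(d + 7)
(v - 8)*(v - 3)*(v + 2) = v^3 - 9*v^2 + 2*v + 48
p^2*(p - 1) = p^3 - p^2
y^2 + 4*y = y*(y + 4)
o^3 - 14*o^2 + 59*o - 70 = (o - 7)*(o - 5)*(o - 2)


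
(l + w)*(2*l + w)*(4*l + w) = 8*l^3 + 14*l^2*w + 7*l*w^2 + w^3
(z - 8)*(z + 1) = z^2 - 7*z - 8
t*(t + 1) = t^2 + t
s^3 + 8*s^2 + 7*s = s*(s + 1)*(s + 7)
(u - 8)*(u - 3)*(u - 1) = u^3 - 12*u^2 + 35*u - 24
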